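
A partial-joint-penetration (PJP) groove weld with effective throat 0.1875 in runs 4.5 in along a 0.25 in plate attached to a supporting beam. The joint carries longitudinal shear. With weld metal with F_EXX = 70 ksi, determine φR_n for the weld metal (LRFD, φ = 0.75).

Effective throat (given) t_e = 0.1875 in.
A_we = 0.1875 × 4.5 = 0.8438 in².
F_nw = 0.6 F_EXX = 42 ksi.
φR_n = 0.75 × 42 × 0.8438 = 26.58 kip.

φR_n ≈ 26.6 kip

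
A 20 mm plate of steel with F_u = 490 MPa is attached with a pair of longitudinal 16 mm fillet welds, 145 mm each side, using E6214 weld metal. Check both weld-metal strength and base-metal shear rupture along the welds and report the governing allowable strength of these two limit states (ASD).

E62XX → F_EXX = 620 MPa.
t_e = 0.707 × 16 = 11.31 mm; L = 290 mm.
Weld metal: R_n/Ω = (1/2.0) × 0.6 × 620 × 11.31 × 290 × 10⁻³ = 610.2 kN.
Base metal (shear rupture): R_n/Ω = (1/2.0) × 0.6 × 490 × 20 × 290 × 10⁻³ = 852.6 kN.
Governing: weld metal.

R_n/Ω ≈ 610 kN (weld metal governs)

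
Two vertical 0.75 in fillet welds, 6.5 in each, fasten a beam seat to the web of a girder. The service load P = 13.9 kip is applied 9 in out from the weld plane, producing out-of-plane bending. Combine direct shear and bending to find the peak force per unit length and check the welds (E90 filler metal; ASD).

E90XX → F_EXX = 90 ksi.
L_w = 2 × 6.5 = 13 in; section modulus (unit throat) S = 2 × L²/6 = 14.08 in².
Direct shear f_v = P/L_w = 13.9/13 = 1.069 kip/in.
Moment M = P × e = 13.9 × 9 = 125.1 kip·in; bending f_b = M/S = 8.883 kip/in.
f_max = √(f_v² + f_b²) = √(1.069² + 8.883²) = 8.947 kip/in.
r_n/Ω = (1/2.0) × 0.6 × 90 × (0.707 × 0.75) = 14.32 kip/in → adequate.

f_max ≈ 8.95 kip/in; adequate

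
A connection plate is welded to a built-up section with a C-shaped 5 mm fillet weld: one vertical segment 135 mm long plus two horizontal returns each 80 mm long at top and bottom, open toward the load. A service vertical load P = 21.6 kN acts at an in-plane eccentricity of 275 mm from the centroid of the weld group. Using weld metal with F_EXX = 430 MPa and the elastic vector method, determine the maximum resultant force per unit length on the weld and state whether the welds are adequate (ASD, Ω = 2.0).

Total weld length L_w = 295 mm. Treat welds as unit-width lines.
Centroid: x̄ = 2×80×40 / 295 = 21.69 mm from the vertical weld.
Polar moment about centroid: J = I_x + I_y = [135³/12 + 2×80×67.5²] + [135×21.69² + 2(80³/12 + 80×18.31²)] = 1137000 mm³.
Direct shear f_v = P/L_w = 21.6×10³ / 295 = 73.22 N/mm (vertical).
Torsion M = P·e = 21.6×10³ × 275 = 5940000 N·mm.
Critical point at (x, y) = (58.31, 67.5) from centroid. f_tx = M·y/J = 352.8 N/mm; f_ty = M·x/J = 304.7 N/mm.
Resultant f_max = √[f_tx² + (f_v + f_ty)²] = √[352.8² + (73.22 + 304.7)²] = 517 N/mm.
Capacity per unit length: r_n/Ω = (1/2.0) × 0.6 × 430 × (0.707 × 5) = 456 N/mm.
517 > 456 → NOT adequate.

f_max ≈ 517 N/mm; NOT adequate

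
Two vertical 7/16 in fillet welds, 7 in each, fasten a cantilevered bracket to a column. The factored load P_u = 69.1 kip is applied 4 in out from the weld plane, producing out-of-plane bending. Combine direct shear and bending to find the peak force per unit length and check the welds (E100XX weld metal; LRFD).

E100XX → F_EXX = 100 ksi.
L_w = 2 × 7 = 14 in; section modulus (unit throat) S = 2 × L²/6 = 16.33 in².
Direct shear f_v = P/L_w = 69.1/14 = 4.936 kip/in.
Moment M = P × e = 69.1 × 4 = 276.4 kip·in; bending f_b = M/S = 16.92 kip/in.
f_max = √(f_v² + f_b²) = √(4.936² + 16.92²) = 17.63 kip/in.
φr_n = 0.75 × 0.6 × 100 × (0.707 × 0.4375) = 13.92 kip/in → NOT adequate.

f_max ≈ 17.6 kip/in; NOT adequate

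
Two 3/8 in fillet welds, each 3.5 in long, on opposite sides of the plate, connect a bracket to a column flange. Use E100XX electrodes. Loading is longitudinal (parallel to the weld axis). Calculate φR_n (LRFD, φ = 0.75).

E100XX → F_EXX = 100 ksi.
Effective throat t_e = 0.707 × 0.375 = 0.2651 in.
Total length L = 7 in; A_we = 0.2651 × 7 = 1.856 in².
F_nw = 0.6 F_EXX = 0.6 × 100 = 60 ksi.
φR_n = 0.75 × 60 × 1.856 = 83.51 kips.

φR_n ≈ 83.5 kips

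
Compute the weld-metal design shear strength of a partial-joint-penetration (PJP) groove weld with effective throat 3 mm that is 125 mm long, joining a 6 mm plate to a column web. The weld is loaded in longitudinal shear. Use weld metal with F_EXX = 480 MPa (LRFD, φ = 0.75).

Effective throat (given) t_e = 3 mm.
A_we = 3 × 125 = 375 mm².
F_nw = 0.6 F_EXX = 288 MPa.
φR_n = 0.75 × 288 × 375 × 10⁻³ = 81 kN.

φR_n ≈ 81 kN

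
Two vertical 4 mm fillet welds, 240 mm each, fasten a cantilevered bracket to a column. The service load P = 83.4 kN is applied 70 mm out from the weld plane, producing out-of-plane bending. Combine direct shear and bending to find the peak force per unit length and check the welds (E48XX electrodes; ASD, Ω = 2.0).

f_max ≈ 350 N/mm; adequate

E48XX → F_EXX = 480 MPa.
L_w = 2 × 240 = 480 mm; section modulus (unit throat) S = 2 × L²/6 = 19200 mm².
Direct shear f_v = P/L_w = 83.4×10³/480 = 173.8 N/mm.
Moment M = P × e = 83.4×10³ × 70 = 5838000 N·mm; bending f_b = M/S = 304.1 N/mm.
f_max = √(f_v² + f_b²) = √(173.8² + 304.1²) = 350.2 N/mm.
r_n/Ω = (1/2.0) × 0.6 × 480 × (0.707 × 4) = 407.2 N/mm → adequate.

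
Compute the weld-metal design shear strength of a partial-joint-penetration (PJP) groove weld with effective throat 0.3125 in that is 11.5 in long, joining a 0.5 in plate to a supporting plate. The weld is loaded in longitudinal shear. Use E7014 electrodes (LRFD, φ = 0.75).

φR_n ≈ 113 kips

E70XX → F_EXX = 70 ksi.
Effective throat (given) t_e = 0.3125 in.
A_we = 0.3125 × 11.5 = 3.594 in².
F_nw = 0.6 F_EXX = 42 ksi.
φR_n = 0.75 × 42 × 3.594 = 113.2 kips.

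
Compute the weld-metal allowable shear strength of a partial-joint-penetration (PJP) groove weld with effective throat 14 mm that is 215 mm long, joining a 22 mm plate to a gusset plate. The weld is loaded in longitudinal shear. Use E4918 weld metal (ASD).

R_n/Ω ≈ 442 kN

E49XX → F_EXX = 490 MPa.
Effective throat (given) t_e = 14 mm.
A_we = 14 × 215 = 3010 mm².
F_nw = 0.6 F_EXX = 294 MPa.
R_n/Ω = (294 × 3010) / 2.0 × 10⁻³ = 442.5 kN.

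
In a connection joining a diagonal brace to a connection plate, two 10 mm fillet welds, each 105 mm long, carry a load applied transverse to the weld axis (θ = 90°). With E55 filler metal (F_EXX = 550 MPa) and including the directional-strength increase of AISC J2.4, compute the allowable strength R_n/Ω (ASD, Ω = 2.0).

R_n/Ω ≈ 367 kN

t_e = 0.707 × 10 = 7.07 mm; A_we = 7.07 × 210 = 1485 mm².
Directional factor: 1.0 + 0.5 sin^1.5(90°) = 1.5.
F_nw = 0.6 × 550 × 1.5 = 495 MPa.
R_n/Ω = (495 × 1485) / 2.0 × 10⁻³ = 367.5 kN.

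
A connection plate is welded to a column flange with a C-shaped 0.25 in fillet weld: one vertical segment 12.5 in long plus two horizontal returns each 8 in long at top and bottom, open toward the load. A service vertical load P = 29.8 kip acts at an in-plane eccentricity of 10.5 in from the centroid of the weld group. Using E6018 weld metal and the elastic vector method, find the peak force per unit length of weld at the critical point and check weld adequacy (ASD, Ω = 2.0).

f_max ≈ 3.49 kip/in; NOT adequate

E60XX → F_EXX = 60 ksi.
Total weld length L_w = 28.5 in. Treat welds as unit-width lines.
Centroid: x̄ = 2×8×4 / 28.5 = 2.246 in from the vertical weld.
Polar moment about centroid: J = I_x + I_y = [12.5³/12 + 2×8×6.25²] + [12.5×2.246² + 2(8³/12 + 8×1.754²)] = 985.4 in³.
Direct shear f_v = P/L_w = 29.8 / 28.5 = 1.046 kip/in (vertical).
Torsion M = P·e = 29.8 × 10.5 = 312.9 kip·in.
Critical point at (x, y) = (5.754, 6.25) from centroid. f_tx = M·y/J = 1.985 kip/in; f_ty = M·x/J = 1.827 kip/in.
Resultant f_max = √[f_tx² + (f_v + f_ty)²] = √[1.985² + (1.046 + 1.827)²] = 3.492 kip/in.
Capacity per unit length: r_n/Ω = (1/2.0) × 0.6 × 60 × (0.707 × 0.25) = 3.181 kip/in.
3.492 > 3.181 → NOT adequate.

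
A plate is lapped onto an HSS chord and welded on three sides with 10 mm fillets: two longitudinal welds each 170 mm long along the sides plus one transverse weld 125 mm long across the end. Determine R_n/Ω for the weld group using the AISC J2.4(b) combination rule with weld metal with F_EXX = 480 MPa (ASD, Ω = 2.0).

R_n/Ω ≈ 485 kN

t_e = 0.707 × 10 = 7.07 mm.
R_nwl = 0.6 × 480 × 7.07 × 340 × 10⁻³ = 692.3 kN (longitudinal, 2 welds).
R_nwt = 0.6 × 480 × 7.07 × 125 × 10⁻³ = 254.5 kN (transverse, base value).
(i) R_nwl + R_nwt = 946.8 kN; (ii) 0.85 R_nwl + 1.5 R_nwt = 970.2 kN.
R_n = max = 970.2 kN [governs: (ii)]; R_n/Ω = 485.1 kN.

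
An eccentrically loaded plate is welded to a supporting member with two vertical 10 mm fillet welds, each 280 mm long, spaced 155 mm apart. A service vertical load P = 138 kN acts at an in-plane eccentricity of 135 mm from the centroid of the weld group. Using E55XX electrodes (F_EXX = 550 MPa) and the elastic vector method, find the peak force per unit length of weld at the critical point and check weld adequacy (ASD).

Total weld length L_w = 560 mm. Treat welds as unit-width lines.
Polar moment about centroid: J = 2[d³/12 + d(b/2)²] = 2[280³/12 + 280×77.5²] = 7022000 mm³.
Direct shear f_v = P/L_w = 138×10³ / 560 = 246.4 N/mm (vertical).
Torsion M = P·e = 138×10³ × 135 = 18630000 N·mm.
Critical point at (x, y) = (77.5, 140) from centroid. f_tx = M·y/J = 371.4 N/mm; f_ty = M·x/J = 205.6 N/mm.
Resultant f_max = √[f_tx² + (f_v + f_ty)²] = √[371.4² + (246.4 + 205.6)²] = 585.1 N/mm.
Capacity per unit length: r_n/Ω = (1/2.0) × 0.6 × 550 × (0.707 × 10) = 1167 N/mm.
585.1 ≤ 1167 → adequate.

f_max ≈ 585 N/mm; adequate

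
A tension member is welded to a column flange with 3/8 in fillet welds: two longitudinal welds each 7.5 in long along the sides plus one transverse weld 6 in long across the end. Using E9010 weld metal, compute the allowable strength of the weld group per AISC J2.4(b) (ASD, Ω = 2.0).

E90XX → F_EXX = 90 ksi.
t_e = 0.707 × 0.375 = 0.2651 in.
R_nwl = 0.6 × 90 × 0.2651 × 15 = 214.8 kip (longitudinal, 2 welds).
R_nwt = 0.6 × 90 × 0.2651 × 6 = 85.9 kip (transverse, base value).
(i) R_nwl + R_nwt = 300.7 kip; (ii) 0.85 R_nwl + 1.5 R_nwt = 311.4 kip.
R_n = max = 311.4 kip [governs: (ii)]; R_n/Ω = 155.7 kip.

R_n/Ω ≈ 156 kip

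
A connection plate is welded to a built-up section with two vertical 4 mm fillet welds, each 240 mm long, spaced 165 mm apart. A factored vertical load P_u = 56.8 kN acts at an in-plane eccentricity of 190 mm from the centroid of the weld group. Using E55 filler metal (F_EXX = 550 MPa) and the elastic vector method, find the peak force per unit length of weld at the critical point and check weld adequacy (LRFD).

f_max ≈ 362 N/mm; adequate

Total weld length L_w = 480 mm. Treat welds as unit-width lines.
Polar moment about centroid: J = 2[d³/12 + d(b/2)²] = 2[240³/12 + 240×82.5²] = 5571000 mm³.
Direct shear f_v = P/L_w = 56.8×10³ / 480 = 118.3 N/mm (vertical).
Torsion M = P·e = 56.8×10³ × 190 = 10792000 N·mm.
Critical point at (x, y) = (82.5, 120) from centroid. f_tx = M·y/J = 232.5 N/mm; f_ty = M·x/J = 159.8 N/mm.
Resultant f_max = √[f_tx² + (f_v + f_ty)²] = √[232.5² + (118.3 + 159.8)²] = 362.5 N/mm.
Capacity per unit length: φr_n = 0.75 × 0.6 × 550 × (0.707 × 4) = 699.9 N/mm.
362.5 ≤ 699.9 → adequate.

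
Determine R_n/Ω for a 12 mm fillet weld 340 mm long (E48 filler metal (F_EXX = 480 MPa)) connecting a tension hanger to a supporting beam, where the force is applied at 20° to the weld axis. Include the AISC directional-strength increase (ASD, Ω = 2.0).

R_n/Ω ≈ 457 kN

t_e = 0.707 × 12 = 8.484 mm; A_we = 8.484 × 340 = 2885 mm².
Directional factor: 1.0 + 0.5 sin^1.5(20°) = 1.1.
F_nw = 0.6 × 480 × 1.1 = 316.8 MPa.
R_n/Ω = (316.8 × 2885) / 2.0 × 10⁻³ = 456.9 kN.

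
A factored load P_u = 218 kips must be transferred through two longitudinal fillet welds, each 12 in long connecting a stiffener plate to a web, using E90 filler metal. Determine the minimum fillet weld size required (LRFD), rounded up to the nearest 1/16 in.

E90XX → F_EXX = 90 ksi.
Total weld length L = 24 in.
Required throat t_e = P_u / (φ × 0.6 F_EXX × L) = 218 / (0.75 × 0.6 × 90 × 24) = 0.2243 in.
Required leg w = t_e / 0.707 = 0.3172 in → use 3/8 in.

w = 3/8 in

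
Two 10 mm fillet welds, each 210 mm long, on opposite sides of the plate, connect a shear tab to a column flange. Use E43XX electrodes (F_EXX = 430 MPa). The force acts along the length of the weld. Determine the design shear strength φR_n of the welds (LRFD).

φR_n ≈ 575 kN

Effective throat t_e = 0.707 × 10 = 7.07 mm.
Total length L = 420 mm; A_we = 7.07 × 420 = 2969 mm².
F_nw = 0.6 F_EXX = 0.6 × 430 = 258 MPa.
φR_n = 0.75 × 258 × 2969 × 10⁻³ = 574.6 kN.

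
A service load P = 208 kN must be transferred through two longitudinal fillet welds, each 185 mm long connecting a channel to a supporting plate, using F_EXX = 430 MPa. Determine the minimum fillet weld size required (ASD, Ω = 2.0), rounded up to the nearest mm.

w = 7 mm

Total weld length L = 370 mm.
Required throat t_e = P × Ω / (0.6 F_EXX × L) = 208 × 2.0 / (0.6 × 430 × 370 × 10⁻³) = 4.358 mm.
Required leg w = t_e / 0.707 = 6.164 mm → use 7 mm.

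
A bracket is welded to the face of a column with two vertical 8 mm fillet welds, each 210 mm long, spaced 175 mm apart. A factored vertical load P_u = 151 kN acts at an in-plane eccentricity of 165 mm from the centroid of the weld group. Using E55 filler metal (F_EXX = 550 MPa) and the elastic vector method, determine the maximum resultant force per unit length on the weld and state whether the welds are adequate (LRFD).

f_max ≈ 985 N/mm; adequate

Total weld length L_w = 420 mm. Treat welds as unit-width lines.
Polar moment about centroid: J = 2[d³/12 + d(b/2)²] = 2[210³/12 + 210×87.5²] = 4759000 mm³.
Direct shear f_v = P/L_w = 151×10³ / 420 = 359.5 N/mm (vertical).
Torsion M = P·e = 151×10³ × 165 = 24915000 N·mm.
Critical point at (x, y) = (87.5, 105) from centroid. f_tx = M·y/J = 549.7 N/mm; f_ty = M·x/J = 458.1 N/mm.
Resultant f_max = √[f_tx² + (f_v + f_ty)²] = √[549.7² + (359.5 + 458.1)²] = 985.2 N/mm.
Capacity per unit length: φr_n = 0.75 × 0.6 × 550 × (0.707 × 8) = 1400 N/mm.
985.2 ≤ 1400 → adequate.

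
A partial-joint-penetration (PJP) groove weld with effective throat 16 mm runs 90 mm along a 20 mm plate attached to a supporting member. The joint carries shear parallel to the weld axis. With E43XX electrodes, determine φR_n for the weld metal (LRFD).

E43XX → F_EXX = 430 MPa.
Effective throat (given) t_e = 16 mm.
A_we = 16 × 90 = 1440 mm².
F_nw = 0.6 F_EXX = 258 MPa.
φR_n = 0.75 × 258 × 1440 × 10⁻³ = 278.6 kN.

φR_n ≈ 279 kN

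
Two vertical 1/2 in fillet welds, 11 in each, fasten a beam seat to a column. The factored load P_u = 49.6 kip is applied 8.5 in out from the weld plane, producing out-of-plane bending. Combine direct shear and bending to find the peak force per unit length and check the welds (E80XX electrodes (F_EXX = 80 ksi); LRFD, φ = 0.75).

L_w = 2 × 11 = 22 in; section modulus (unit throat) S = 2 × L²/6 = 40.33 in².
Direct shear f_v = P/L_w = 49.6/22 = 2.255 kip/in.
Moment M = P × e = 49.6 × 8.5 = 421.6 kip·in; bending f_b = M/S = 10.45 kip/in.
f_max = √(f_v² + f_b²) = √(2.255² + 10.45²) = 10.69 kip/in.
φr_n = 0.75 × 0.6 × 80 × (0.707 × 0.5) = 12.73 kip/in → adequate.

f_max ≈ 10.7 kip/in; adequate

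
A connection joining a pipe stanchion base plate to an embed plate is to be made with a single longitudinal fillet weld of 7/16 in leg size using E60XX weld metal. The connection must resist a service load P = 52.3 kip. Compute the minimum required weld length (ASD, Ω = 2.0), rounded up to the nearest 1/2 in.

E60XX → F_EXX = 60 ksi.
Throat t_e = 0.707 × 0.4375 = 0.3093 in.
r_n/Ω = (0.6 × 60 × 0.3093) / 2.0 = 5.568 kip/in.
L_req = P / (r_n/Ω) = 52.3 / 5.568 = 9.394 in total.
Round up → use L = 9.5 in.

L = 9.5 in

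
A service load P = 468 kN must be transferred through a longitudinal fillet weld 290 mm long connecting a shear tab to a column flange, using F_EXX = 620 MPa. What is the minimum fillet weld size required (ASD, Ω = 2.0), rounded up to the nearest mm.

Total weld length L = 290 mm.
Required throat t_e = P × Ω / (0.6 F_EXX × L) = 468 × 2.0 / (0.6 × 620 × 290 × 10⁻³) = 8.676 mm.
Required leg w = t_e / 0.707 = 12.27 mm → use 13 mm.

w = 13 mm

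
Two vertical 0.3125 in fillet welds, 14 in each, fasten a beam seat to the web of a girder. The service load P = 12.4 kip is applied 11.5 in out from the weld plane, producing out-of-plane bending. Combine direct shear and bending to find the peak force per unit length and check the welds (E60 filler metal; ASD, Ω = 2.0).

f_max ≈ 2.23 kip/in; adequate

E60XX → F_EXX = 60 ksi.
L_w = 2 × 14 = 28 in; section modulus (unit throat) S = 2 × L²/6 = 65.33 in².
Direct shear f_v = P/L_w = 12.4/28 = 0.4429 kip/in.
Moment M = P × e = 12.4 × 11.5 = 142.6 kip·in; bending f_b = M/S = 2.183 kip/in.
f_max = √(f_v² + f_b²) = √(0.4429² + 2.183²) = 2.227 kip/in.
r_n/Ω = (1/2.0) × 0.6 × 60 × (0.707 × 0.3125) = 3.977 kip/in → adequate.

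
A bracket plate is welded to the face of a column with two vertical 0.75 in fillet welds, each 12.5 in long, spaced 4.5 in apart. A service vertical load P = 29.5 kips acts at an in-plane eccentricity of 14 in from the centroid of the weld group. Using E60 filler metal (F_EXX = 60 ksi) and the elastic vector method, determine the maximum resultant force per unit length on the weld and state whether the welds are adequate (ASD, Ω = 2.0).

Total weld length L_w = 25 in. Treat welds as unit-width lines.
Polar moment about centroid: J = 2[d³/12 + d(b/2)²] = 2[12.5³/12 + 12.5×2.25²] = 452.1 in³.
Direct shear f_v = P/L_w = 29.5 / 25 = 1.18 kip/in (vertical).
Torsion M = P·e = 29.5 × 14 = 413 kip·in.
Critical point at (x, y) = (2.25, 6.25) from centroid. f_tx = M·y/J = 5.71 kip/in; f_ty = M·x/J = 2.055 kip/in.
Resultant f_max = √[f_tx² + (f_v + f_ty)²] = √[5.71² + (1.18 + 2.055)²] = 6.563 kip/in.
Capacity per unit length: r_n/Ω = (1/2.0) × 0.6 × 60 × (0.707 × 0.75) = 9.544 kip/in.
6.563 ≤ 9.544 → adequate.

f_max ≈ 6.56 kip/in; adequate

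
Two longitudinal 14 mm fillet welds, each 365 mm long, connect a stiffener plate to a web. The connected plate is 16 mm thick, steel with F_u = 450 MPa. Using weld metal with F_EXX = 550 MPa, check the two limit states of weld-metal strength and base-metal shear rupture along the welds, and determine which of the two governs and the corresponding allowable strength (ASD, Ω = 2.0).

R_n/Ω ≈ 1190 kN (weld metal governs)

t_e = 0.707 × 14 = 9.898 mm; L = 730 mm.
Weld metal: R_n/Ω = (1/2.0) × 0.6 × 550 × 9.898 × 730 × 10⁻³ = 1192 kN.
Base metal (shear rupture): R_n/Ω = (1/2.0) × 0.6 × 450 × 16 × 730 × 10⁻³ = 1577 kN.
Governing: weld metal.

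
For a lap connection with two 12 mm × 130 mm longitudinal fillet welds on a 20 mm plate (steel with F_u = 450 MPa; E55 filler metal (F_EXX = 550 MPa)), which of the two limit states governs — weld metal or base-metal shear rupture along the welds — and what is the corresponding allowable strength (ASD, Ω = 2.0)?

t_e = 0.707 × 12 = 8.484 mm; L = 260 mm.
Weld metal: R_n/Ω = (1/2.0) × 0.6 × 550 × 8.484 × 260 × 10⁻³ = 364 kN.
Base metal (shear rupture): R_n/Ω = (1/2.0) × 0.6 × 450 × 20 × 260 × 10⁻³ = 702 kN.
Governing: weld metal.

R_n/Ω ≈ 364 kN (weld metal governs)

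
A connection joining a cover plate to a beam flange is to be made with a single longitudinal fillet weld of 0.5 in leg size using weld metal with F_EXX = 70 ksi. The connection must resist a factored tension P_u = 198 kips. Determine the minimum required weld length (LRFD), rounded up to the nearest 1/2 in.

Throat t_e = 0.707 × 0.5 = 0.3535 in.
φr_n = 0.75 × 0.6 × 70 × 0.3535 = 11.14 kips/in.
L_req = P_u / φr_n = 198 / 11.14 = 17.78 in total.
Round up → use L = 18 in.

L = 18 in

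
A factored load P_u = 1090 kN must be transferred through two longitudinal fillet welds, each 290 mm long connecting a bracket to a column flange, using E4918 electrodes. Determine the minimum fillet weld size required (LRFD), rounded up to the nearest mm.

E49XX → F_EXX = 490 MPa.
Total weld length L = 580 mm.
Required throat t_e = P_u / (φ × 0.6 F_EXX × L) = 1090 / (0.75 × 0.6 × 490 × 580 × 10⁻³) = 8.523 mm.
Required leg w = t_e / 0.707 = 12.06 mm → use 13 mm.

w = 13 mm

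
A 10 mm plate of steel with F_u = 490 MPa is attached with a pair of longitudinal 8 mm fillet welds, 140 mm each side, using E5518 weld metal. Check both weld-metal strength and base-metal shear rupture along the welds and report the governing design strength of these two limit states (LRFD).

E55XX → F_EXX = 550 MPa.
t_e = 0.707 × 8 = 5.656 mm; L = 280 mm.
Weld metal: φR_n = 0.75 × 0.6 × 550 × 5.656 × 280 × 10⁻³ = 392 kN.
Base metal (shear rupture): φR_n = 0.75 × 0.6 × 490 × 10 × 280 × 10⁻³ = 617.4 kN.
Governing: weld metal.

φR_n ≈ 392 kN (weld metal governs)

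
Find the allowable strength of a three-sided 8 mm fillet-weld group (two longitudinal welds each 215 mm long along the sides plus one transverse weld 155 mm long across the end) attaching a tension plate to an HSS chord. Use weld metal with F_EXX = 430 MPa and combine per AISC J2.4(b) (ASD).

R_n/Ω ≈ 436 kN

t_e = 0.707 × 8 = 5.656 mm.
R_nwl = 0.6 × 430 × 5.656 × 430 × 10⁻³ = 627.5 kN (longitudinal, 2 welds).
R_nwt = 0.6 × 430 × 5.656 × 155 × 10⁻³ = 226.2 kN (transverse, base value).
(i) R_nwl + R_nwt = 853.7 kN; (ii) 0.85 R_nwl + 1.5 R_nwt = 872.6 kN.
R_n = max = 872.6 kN [governs: (ii)]; R_n/Ω = 436.3 kN.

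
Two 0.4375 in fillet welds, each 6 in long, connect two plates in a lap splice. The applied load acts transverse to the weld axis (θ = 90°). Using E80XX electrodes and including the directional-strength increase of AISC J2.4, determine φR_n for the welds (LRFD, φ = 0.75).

φR_n ≈ 200 kips

E80XX → F_EXX = 80 ksi.
t_e = 0.707 × 0.4375 = 0.3093 in; A_we = 0.3093 × 12 = 3.712 in².
Directional factor: 1.0 + 0.5 sin^1.5(90°) = 1.5.
F_nw = 0.6 × 80 × 1.5 = 72 ksi.
φR_n = 0.75 × 72 × 3.712 = 200.4 kips.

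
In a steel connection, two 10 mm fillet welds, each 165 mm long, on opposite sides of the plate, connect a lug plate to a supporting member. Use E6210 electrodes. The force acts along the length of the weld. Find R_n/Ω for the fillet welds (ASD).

E62XX → F_EXX = 620 MPa.
Effective throat t_e = 0.707 × 10 = 7.07 mm.
Total length L = 330 mm; A_we = 7.07 × 330 = 2333 mm².
F_nw = 0.6 F_EXX = 0.6 × 620 = 372 MPa.
R_n = 372 × 2333 × 10⁻³ = 867.9 kN; R_n/Ω = 867.9/2.0 = 434 kN.

R_n/Ω ≈ 434 kN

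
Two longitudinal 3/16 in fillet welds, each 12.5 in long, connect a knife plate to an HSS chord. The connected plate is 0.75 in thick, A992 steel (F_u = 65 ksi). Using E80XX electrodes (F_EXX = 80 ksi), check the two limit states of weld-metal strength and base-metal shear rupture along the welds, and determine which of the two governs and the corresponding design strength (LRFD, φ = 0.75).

φR_n ≈ 119 kip (weld metal governs)

t_e = 0.707 × 0.1875 = 0.1326 in; L = 25 in.
Weld metal: φR_n = 0.75 × 0.6 × 80 × 0.1326 × 25 = 119.3 kip.
Base metal (shear rupture): φR_n = 0.75 × 0.6 × 65 × 0.75 × 25 = 548.4 kip.
Governing: weld metal.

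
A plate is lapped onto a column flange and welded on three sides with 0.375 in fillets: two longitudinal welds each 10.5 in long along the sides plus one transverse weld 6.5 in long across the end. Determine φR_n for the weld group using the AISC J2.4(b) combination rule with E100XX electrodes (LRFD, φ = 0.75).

φR_n ≈ 329 kips

E100XX → F_EXX = 100 ksi.
t_e = 0.707 × 0.375 = 0.2651 in.
R_nwl = 0.6 × 100 × 0.2651 × 21 = 334.1 kips (longitudinal, 2 welds).
R_nwt = 0.6 × 100 × 0.2651 × 6.5 = 103.4 kips (transverse, base value).
(i) R_nwl + R_nwt = 437.5 kips; (ii) 0.85 R_nwl + 1.5 R_nwt = 439 kips.
R_n = max = 439 kips [governs: (ii)]; φR_n = 329.3 kips.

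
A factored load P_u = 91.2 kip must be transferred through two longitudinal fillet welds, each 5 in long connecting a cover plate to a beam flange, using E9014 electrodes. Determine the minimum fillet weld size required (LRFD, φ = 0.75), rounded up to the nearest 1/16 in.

w = 3/8 in

E90XX → F_EXX = 90 ksi.
Total weld length L = 10 in.
Required throat t_e = P_u / (φ × 0.6 F_EXX × L) = 91.2 / (0.75 × 0.6 × 90 × 10) = 0.2252 in.
Required leg w = t_e / 0.707 = 0.3185 in → use 3/8 in.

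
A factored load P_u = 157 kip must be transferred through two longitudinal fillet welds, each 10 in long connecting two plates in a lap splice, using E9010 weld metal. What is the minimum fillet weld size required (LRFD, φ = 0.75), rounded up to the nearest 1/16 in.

E90XX → F_EXX = 90 ksi.
Total weld length L = 20 in.
Required throat t_e = P_u / (φ × 0.6 F_EXX × L) = 157 / (0.75 × 0.6 × 90 × 20) = 0.1938 in.
Required leg w = t_e / 0.707 = 0.2742 in → use 5/16 in.

w = 5/16 in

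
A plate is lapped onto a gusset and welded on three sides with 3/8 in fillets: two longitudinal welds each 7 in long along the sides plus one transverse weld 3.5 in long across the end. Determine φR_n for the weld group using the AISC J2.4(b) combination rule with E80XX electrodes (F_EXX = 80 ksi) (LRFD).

t_e = 0.707 × 0.375 = 0.2651 in.
R_nwl = 0.6 × 80 × 0.2651 × 14 = 178.2 kips (longitudinal, 2 welds).
R_nwt = 0.6 × 80 × 0.2651 × 3.5 = 44.54 kips (transverse, base value).
(i) R_nwl + R_nwt = 222.7 kips; (ii) 0.85 R_nwl + 1.5 R_nwt = 218.3 kips.
R_n = max = 222.7 kips [governs: (i)]; φR_n = 167 kips.

φR_n ≈ 167 kips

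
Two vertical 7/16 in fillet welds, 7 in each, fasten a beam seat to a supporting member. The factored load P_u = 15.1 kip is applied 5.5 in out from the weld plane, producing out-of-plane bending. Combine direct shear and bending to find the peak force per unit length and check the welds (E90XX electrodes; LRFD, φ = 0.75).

E90XX → F_EXX = 90 ksi.
L_w = 2 × 7 = 14 in; section modulus (unit throat) S = 2 × L²/6 = 16.33 in².
Direct shear f_v = P/L_w = 15.1/14 = 1.079 kip/in.
Moment M = P × e = 15.1 × 5.5 = 83.05 kip·in; bending f_b = M/S = 5.085 kip/in.
f_max = √(f_v² + f_b²) = √(1.079² + 5.085²) = 5.198 kip/in.
φr_n = 0.75 × 0.6 × 90 × (0.707 × 0.4375) = 12.53 kip/in → adequate.

f_max ≈ 5.2 kip/in; adequate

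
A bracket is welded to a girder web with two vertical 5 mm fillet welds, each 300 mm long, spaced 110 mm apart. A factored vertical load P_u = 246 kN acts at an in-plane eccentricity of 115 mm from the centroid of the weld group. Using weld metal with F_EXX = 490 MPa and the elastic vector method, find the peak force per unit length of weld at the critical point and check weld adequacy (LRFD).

Total weld length L_w = 600 mm. Treat welds as unit-width lines.
Polar moment about centroid: J = 2[d³/12 + d(b/2)²] = 2[300³/12 + 300×55²] = 6315000 mm³.
Direct shear f_v = P/L_w = 246×10³ / 600 = 410 N/mm (vertical).
Torsion M = P·e = 246×10³ × 115 = 28290000 N·mm.
Critical point at (x, y) = (55, 150) from centroid. f_tx = M·y/J = 672 N/mm; f_ty = M·x/J = 246.4 N/mm.
Resultant f_max = √[f_tx² + (f_v + f_ty)²] = √[672² + (410 + 246.4)²] = 939.4 N/mm.
Capacity per unit length: φr_n = 0.75 × 0.6 × 490 × (0.707 × 5) = 779.5 N/mm.
939.4 > 779.5 → NOT adequate.

f_max ≈ 939 N/mm; NOT adequate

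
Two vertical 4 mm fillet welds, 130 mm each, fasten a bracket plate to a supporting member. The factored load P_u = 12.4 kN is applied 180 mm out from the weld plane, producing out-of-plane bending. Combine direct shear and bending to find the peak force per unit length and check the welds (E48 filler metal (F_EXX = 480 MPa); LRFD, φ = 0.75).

L_w = 2 × 130 = 260 mm; section modulus (unit throat) S = 2 × L²/6 = 5633 mm².
Direct shear f_v = P/L_w = 12.4×10³/260 = 47.69 N/mm.
Moment M = P × e = 12.4×10³ × 180 = 2232000 N·mm; bending f_b = M/S = 396.2 N/mm.
f_max = √(f_v² + f_b²) = √(47.69² + 396.2²) = 399.1 N/mm.
φr_n = 0.75 × 0.6 × 480 × (0.707 × 4) = 610.8 N/mm → adequate.

f_max ≈ 399 N/mm; adequate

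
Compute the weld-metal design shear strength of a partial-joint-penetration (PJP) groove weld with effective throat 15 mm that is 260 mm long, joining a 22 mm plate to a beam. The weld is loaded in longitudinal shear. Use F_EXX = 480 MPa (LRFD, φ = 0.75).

φR_n ≈ 842 kN

Effective throat (given) t_e = 15 mm.
A_we = 15 × 260 = 3900 mm².
F_nw = 0.6 F_EXX = 288 MPa.
φR_n = 0.75 × 288 × 3900 × 10⁻³ = 842.4 kN.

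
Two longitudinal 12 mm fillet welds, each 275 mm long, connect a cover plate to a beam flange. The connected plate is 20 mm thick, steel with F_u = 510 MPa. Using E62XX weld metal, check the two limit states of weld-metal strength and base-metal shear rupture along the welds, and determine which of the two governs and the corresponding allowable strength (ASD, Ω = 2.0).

E62XX → F_EXX = 620 MPa.
t_e = 0.707 × 12 = 8.484 mm; L = 550 mm.
Weld metal: R_n/Ω = (1/2.0) × 0.6 × 620 × 8.484 × 550 × 10⁻³ = 867.9 kN.
Base metal (shear rupture): R_n/Ω = (1/2.0) × 0.6 × 510 × 20 × 550 × 10⁻³ = 1683 kN.
Governing: weld metal.

R_n/Ω ≈ 868 kN (weld metal governs)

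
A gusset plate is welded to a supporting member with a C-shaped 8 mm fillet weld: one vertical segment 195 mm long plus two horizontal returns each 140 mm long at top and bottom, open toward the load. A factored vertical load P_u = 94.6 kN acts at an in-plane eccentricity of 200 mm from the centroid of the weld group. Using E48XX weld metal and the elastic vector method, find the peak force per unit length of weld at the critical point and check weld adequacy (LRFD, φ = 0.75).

E48XX → F_EXX = 480 MPa.
Total weld length L_w = 475 mm. Treat welds as unit-width lines.
Centroid: x̄ = 2×140×70 / 475 = 41.26 mm from the vertical weld.
Polar moment about centroid: J = I_x + I_y = [195³/12 + 2×140×97.5²] + [195×41.26² + 2(140³/12 + 140×28.74²)] = 4300000 mm³.
Direct shear f_v = P/L_w = 94.6×10³ / 475 = 199.2 N/mm (vertical).
Torsion M = P·e = 94.6×10³ × 200 = 18920000 N·mm.
Critical point at (x, y) = (98.74, 97.5) from centroid. f_tx = M·y/J = 429 N/mm; f_ty = M·x/J = 434.4 N/mm.
Resultant f_max = √[f_tx² + (f_v + f_ty)²] = √[429² + (199.2 + 434.4)²] = 765.1 N/mm.
Capacity per unit length: φr_n = 0.75 × 0.6 × 480 × (0.707 × 8) = 1222 N/mm.
765.1 ≤ 1222 → adequate.

f_max ≈ 765 N/mm; adequate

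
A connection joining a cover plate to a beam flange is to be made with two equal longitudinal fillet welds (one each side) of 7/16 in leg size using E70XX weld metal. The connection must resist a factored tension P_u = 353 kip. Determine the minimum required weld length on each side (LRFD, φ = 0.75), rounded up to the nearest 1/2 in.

E70XX → F_EXX = 70 ksi.
Throat t_e = 0.707 × 0.4375 = 0.3093 in.
φr_n = 0.75 × 0.6 × 70 × 0.3093 = 9.743 kip/in.
L_req = P_u / φr_n = 353 / 9.743 = 36.23 in total.
Per side: 36.23 / 2 = 18.11 in.
Round up → use L = 18.5 in on each side.

L = 18.5 in on each side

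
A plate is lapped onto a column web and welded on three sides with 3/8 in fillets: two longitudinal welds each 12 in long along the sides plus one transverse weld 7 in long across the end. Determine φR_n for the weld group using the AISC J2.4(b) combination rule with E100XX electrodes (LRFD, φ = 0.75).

φR_n ≈ 370 kips

E100XX → F_EXX = 100 ksi.
t_e = 0.707 × 0.375 = 0.2651 in.
R_nwl = 0.6 × 100 × 0.2651 × 24 = 381.8 kips (longitudinal, 2 welds).
R_nwt = 0.6 × 100 × 0.2651 × 7 = 111.4 kips (transverse, base value).
(i) R_nwl + R_nwt = 493.1 kips; (ii) 0.85 R_nwl + 1.5 R_nwt = 491.5 kips.
R_n = max = 493.1 kips [governs: (i)]; φR_n = 369.8 kips.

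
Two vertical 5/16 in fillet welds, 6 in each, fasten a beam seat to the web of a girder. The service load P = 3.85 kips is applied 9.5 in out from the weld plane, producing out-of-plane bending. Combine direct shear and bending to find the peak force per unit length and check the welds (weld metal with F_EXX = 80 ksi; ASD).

L_w = 2 × 6 = 12 in; section modulus (unit throat) S = 2 × L²/6 = 12 in².
Direct shear f_v = P/L_w = 3.85/12 = 0.3208 kip/in.
Moment M = P × e = 3.85 × 9.5 = 36.575 kip·in; bending f_b = M/S = 3.048 kip/in.
f_max = √(f_v² + f_b²) = √(0.3208² + 3.048²) = 3.065 kip/in.
r_n/Ω = (1/2.0) × 0.6 × 80 × (0.707 × 0.3125) = 5.302 kip/in → adequate.

f_max ≈ 3.06 kip/in; adequate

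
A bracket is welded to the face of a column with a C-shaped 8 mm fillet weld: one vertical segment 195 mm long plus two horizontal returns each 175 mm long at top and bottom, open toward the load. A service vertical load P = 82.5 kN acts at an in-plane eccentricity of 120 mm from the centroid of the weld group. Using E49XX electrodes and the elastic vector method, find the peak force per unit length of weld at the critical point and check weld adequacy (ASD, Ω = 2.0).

E49XX → F_EXX = 490 MPa.
Total weld length L_w = 545 mm. Treat welds as unit-width lines.
Centroid: x̄ = 2×175×87.5 / 545 = 56.19 mm from the vertical weld.
Polar moment about centroid: J = I_x + I_y = [195³/12 + 2×175×97.5²] + [195×56.19² + 2(175³/12 + 175×31.31²)] = 5797000 mm³.
Direct shear f_v = P/L_w = 82.5×10³ / 545 = 151.4 N/mm (vertical).
Torsion M = P·e = 82.5×10³ × 120 = 9900000 N·mm.
Critical point at (x, y) = (118.8, 97.5) from centroid. f_tx = M·y/J = 166.5 N/mm; f_ty = M·x/J = 202.9 N/mm.
Resultant f_max = √[f_tx² + (f_v + f_ty)²] = √[166.5² + (151.4 + 202.9)²] = 391.4 N/mm.
Capacity per unit length: r_n/Ω = (1/2.0) × 0.6 × 490 × (0.707 × 8) = 831.4 N/mm.
391.4 ≤ 831.4 → adequate.

f_max ≈ 391 N/mm; adequate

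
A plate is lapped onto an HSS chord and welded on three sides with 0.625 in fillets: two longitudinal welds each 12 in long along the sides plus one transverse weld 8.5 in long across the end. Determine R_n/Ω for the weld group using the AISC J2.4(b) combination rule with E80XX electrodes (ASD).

R_n/Ω ≈ 352 kips

E80XX → F_EXX = 80 ksi.
t_e = 0.707 × 0.625 = 0.4419 in.
R_nwl = 0.6 × 80 × 0.4419 × 24 = 509 kips (longitudinal, 2 welds).
R_nwt = 0.6 × 80 × 0.4419 × 8.5 = 180.3 kips (transverse, base value).
(i) R_nwl + R_nwt = 689.3 kips; (ii) 0.85 R_nwl + 1.5 R_nwt = 703.1 kips.
R_n = max = 703.1 kips [governs: (ii)]; R_n/Ω = 351.6 kips.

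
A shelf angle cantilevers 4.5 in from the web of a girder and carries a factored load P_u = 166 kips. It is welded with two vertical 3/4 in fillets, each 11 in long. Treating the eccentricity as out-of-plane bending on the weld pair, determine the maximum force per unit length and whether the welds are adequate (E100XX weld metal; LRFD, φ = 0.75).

f_max ≈ 20 kip/in; adequate

E100XX → F_EXX = 100 ksi.
L_w = 2 × 11 = 22 in; section modulus (unit throat) S = 2 × L²/6 = 40.33 in².
Direct shear f_v = P/L_w = 166/22 = 7.545 kip/in.
Moment M = P × e = 166 × 4.5 = 747 kip·in; bending f_b = M/S = 18.52 kip/in.
f_max = √(f_v² + f_b²) = √(7.545² + 18.52²) = 20 kip/in.
φr_n = 0.75 × 0.6 × 100 × (0.707 × 0.75) = 23.86 kip/in → adequate.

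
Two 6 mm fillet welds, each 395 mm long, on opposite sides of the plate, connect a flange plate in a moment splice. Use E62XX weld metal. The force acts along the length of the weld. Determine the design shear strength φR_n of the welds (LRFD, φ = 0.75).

φR_n ≈ 935 kN

E62XX → F_EXX = 620 MPa.
Effective throat t_e = 0.707 × 6 = 4.242 mm.
Total length L = 790 mm; A_we = 4.242 × 790 = 3351 mm².
F_nw = 0.6 F_EXX = 0.6 × 620 = 372 MPa.
φR_n = 0.75 × 372 × 3351 × 10⁻³ = 935 kN.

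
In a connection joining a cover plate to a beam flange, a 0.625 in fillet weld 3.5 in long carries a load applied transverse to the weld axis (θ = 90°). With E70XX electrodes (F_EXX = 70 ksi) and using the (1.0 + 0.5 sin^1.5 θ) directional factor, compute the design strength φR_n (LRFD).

φR_n ≈ 73.1 kip

t_e = 0.707 × 0.625 = 0.4419 in; A_we = 0.4419 × 3.5 = 1.547 in².
Directional factor: 1.0 + 0.5 sin^1.5(90°) = 1.5.
F_nw = 0.6 × 70 × 1.5 = 63 ksi.
φR_n = 0.75 × 63 × 1.547 = 73.08 kip.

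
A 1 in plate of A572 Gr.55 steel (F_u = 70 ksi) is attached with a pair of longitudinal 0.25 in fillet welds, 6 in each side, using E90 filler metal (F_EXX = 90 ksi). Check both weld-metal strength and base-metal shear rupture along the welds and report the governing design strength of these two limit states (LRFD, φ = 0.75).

t_e = 0.707 × 0.25 = 0.1767 in; L = 12 in.
Weld metal: φR_n = 0.75 × 0.6 × 90 × 0.1767 × 12 = 85.9 kips.
Base metal (shear rupture): φR_n = 0.75 × 0.6 × 70 × 1 × 12 = 378 kips.
Governing: weld metal.

φR_n ≈ 85.9 kips (weld metal governs)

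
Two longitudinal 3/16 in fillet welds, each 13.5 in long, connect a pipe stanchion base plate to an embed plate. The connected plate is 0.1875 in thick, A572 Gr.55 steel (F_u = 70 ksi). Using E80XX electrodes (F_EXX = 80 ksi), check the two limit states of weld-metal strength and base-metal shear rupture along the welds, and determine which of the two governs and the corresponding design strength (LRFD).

φR_n ≈ 129 kip (weld metal governs)

t_e = 0.707 × 0.1875 = 0.1326 in; L = 27 in.
Weld metal: φR_n = 0.75 × 0.6 × 80 × 0.1326 × 27 = 128.9 kip.
Base metal (shear rupture): φR_n = 0.75 × 0.6 × 70 × 0.1875 × 27 = 159.5 kip.
Governing: weld metal.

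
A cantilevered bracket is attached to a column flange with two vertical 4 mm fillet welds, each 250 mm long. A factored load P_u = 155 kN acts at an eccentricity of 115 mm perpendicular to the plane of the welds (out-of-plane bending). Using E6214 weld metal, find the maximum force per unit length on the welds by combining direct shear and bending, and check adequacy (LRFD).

E62XX → F_EXX = 620 MPa.
L_w = 2 × 250 = 500 mm; section modulus (unit throat) S = 2 × L²/6 = 20830 mm².
Direct shear f_v = P/L_w = 155×10³/500 = 310 N/mm.
Moment M = P × e = 155×10³ × 115 = 17825000 N·mm; bending f_b = M/S = 855.6 N/mm.
f_max = √(f_v² + f_b²) = √(310² + 855.6²) = 910 N/mm.
φr_n = 0.75 × 0.6 × 620 × (0.707 × 4) = 789 N/mm → NOT adequate.

f_max ≈ 910 N/mm; NOT adequate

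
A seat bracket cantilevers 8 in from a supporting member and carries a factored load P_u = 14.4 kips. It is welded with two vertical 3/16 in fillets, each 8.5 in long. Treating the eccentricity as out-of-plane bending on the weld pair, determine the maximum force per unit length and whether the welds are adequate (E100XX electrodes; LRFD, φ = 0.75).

f_max ≈ 4.86 kip/in; adequate

E100XX → F_EXX = 100 ksi.
L_w = 2 × 8.5 = 17 in; section modulus (unit throat) S = 2 × L²/6 = 24.08 in².
Direct shear f_v = P/L_w = 14.4/17 = 0.8471 kip/in.
Moment M = P × e = 14.4 × 8 = 115.2 kip·in; bending f_b = M/S = 4.783 kip/in.
f_max = √(f_v² + f_b²) = √(0.8471² + 4.783²) = 4.858 kip/in.
φr_n = 0.75 × 0.6 × 100 × (0.707 × 0.1875) = 5.965 kip/in → adequate.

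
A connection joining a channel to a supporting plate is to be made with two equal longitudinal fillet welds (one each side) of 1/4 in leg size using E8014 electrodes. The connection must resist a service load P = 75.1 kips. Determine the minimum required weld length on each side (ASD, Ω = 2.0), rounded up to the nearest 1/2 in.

E80XX → F_EXX = 80 ksi.
Throat t_e = 0.707 × 0.25 = 0.1767 in.
r_n/Ω = (0.6 × 80 × 0.1767) / 2.0 = 4.242 kip/in.
L_req = P / (r_n/Ω) = 75.1 / 4.242 = 17.7 in total.
Per side: 17.7 / 2 = 8.852 in.
Round up → use L = 9 in on each side.

L = 9 in on each side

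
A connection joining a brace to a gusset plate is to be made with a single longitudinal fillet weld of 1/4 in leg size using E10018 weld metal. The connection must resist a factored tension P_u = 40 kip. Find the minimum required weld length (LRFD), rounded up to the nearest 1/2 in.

E100XX → F_EXX = 100 ksi.
Throat t_e = 0.707 × 0.25 = 0.1767 in.
φr_n = 0.75 × 0.6 × 100 × 0.1767 = 7.954 kip/in.
L_req = P_u / φr_n = 40 / 7.954 = 5.029 in total.
Round up → use L = 5.5 in.

L = 5.5 in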